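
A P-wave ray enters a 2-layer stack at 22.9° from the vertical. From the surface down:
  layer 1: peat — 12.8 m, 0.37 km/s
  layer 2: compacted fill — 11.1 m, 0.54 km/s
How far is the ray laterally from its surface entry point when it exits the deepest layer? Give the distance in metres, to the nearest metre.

p = sin θ₁/V₁ = sin 22.9°/0.37 = 1.0517e+00 s/km is conserved through the stack.
Layer 1: θ = 22.90°; offset = 12.8·tan 22.90° = 5.407 m.
Layer 2: sin θ = p·0.54 = 0.5679 → θ = 34.60°; offset = 11.1·tan 34.60° = 7.659 m.
Total horizontal offset = 13.066 m.

13 m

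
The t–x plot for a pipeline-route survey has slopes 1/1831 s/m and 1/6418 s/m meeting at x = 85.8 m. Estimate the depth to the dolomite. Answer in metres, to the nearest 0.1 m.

x_cross = 2h·√((V₂+V₁)/(V₂−V₁)) → h = x_cross / (2·√((V₂+V₁)/(V₂−V₁))).
√((V₂+V₁)/(V₂−V₁)) = √((6418+1831)/(6418−1831)) = 1.3410.
h = 85.8 / (2·1.3410) = 31.99 m.

32.0 m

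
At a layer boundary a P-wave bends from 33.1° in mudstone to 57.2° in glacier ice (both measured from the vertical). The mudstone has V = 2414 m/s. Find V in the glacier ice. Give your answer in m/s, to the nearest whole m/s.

sin 33.1° = 0.5461; sin 57.2° = 0.8406.
V₂ = V₁·(sin θ₂/sin θ₁) = 2414·(0.8406/0.5461) = 3715.66 m/s.

3716 m/s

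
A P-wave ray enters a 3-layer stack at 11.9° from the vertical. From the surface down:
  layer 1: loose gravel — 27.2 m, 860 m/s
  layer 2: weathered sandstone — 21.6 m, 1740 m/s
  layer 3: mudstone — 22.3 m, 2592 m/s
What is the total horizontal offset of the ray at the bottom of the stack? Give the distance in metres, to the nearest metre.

33 m

p = sin θ₁/V₁ = sin 11.9°/860 = 2.3977e-04 s/m is conserved through the stack.
Layer 1: θ = 11.90°; offset = 27.2·tan 11.90° = 5.732 m.
Layer 2: sin θ = p·1740 = 0.4172 → θ = 24.66°; offset = 21.6·tan 24.66° = 9.916 m.
Layer 3: sin θ = p·2592 = 0.6215 → θ = 38.43°; offset = 22.3·tan 38.43° = 17.691 m.
Summing the layer offsets gives 33.338 m.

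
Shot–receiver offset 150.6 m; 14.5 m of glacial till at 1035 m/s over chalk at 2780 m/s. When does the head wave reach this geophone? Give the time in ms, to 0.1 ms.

80.2 ms

θ_c = arcsin(V₁/V₂) = arcsin(1035/2780) = 21.86°, cos θ_c = 0.9281.
Intercept time tᵢ = 2h cos θ_c / V₁ = 2·14.5·0.9281/1035 = 0.02601 s.
t = x/V₂ + tᵢ = 150.6/2780 + 0.02601 = 0.08018 s.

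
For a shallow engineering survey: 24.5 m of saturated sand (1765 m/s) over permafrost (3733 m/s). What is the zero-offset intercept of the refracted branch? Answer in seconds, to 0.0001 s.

0.0245 s

θ_c = arcsin(V₁/V₂) = arcsin(1765/3733) = 28.22°; cos θ_c = 0.8812.
tᵢ = 2h·cos θ_c / V₁ = 2·24.5·0.8812 / 1765 = 0.02446 s.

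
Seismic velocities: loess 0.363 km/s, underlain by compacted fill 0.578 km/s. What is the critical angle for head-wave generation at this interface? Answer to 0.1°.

38.9°

Critical incidence: sin θ_c = V₁/V₂ = 0.363/0.578 = 0.6280.
θ_c = arcsin 0.6280 = 38.90°.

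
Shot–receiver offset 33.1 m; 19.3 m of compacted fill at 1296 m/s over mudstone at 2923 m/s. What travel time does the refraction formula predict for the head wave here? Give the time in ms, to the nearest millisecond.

θ_c = arcsin(V₁/V₂) = arcsin(1296/2923) = 26.32°, cos θ_c = 0.8963.
Intercept time tᵢ = 2h cos θ_c / V₁ = 2·19.3·0.8963/1296 = 0.02670 s.
t = x/V₂ + tᵢ = 33.1/2923 + 0.02670 = 0.03802 s.

38 ms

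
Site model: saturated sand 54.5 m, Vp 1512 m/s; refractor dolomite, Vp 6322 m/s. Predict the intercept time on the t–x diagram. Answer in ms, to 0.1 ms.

tᵢ = 2h·√(V₂²−V₁²)/(V₁V₂).
√(V₂²−V₁²) = √(6322²−1512²) = 6138.5 m/s.
tᵢ = 2·54.5·6138.5/(1512·6322) = 0.07000 s.

70.0 ms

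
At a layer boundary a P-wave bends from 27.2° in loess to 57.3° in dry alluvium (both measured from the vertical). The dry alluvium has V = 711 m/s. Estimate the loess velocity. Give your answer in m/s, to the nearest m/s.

Snell's law: sin 27.2°/V₁ = sin 57.3°/V₂.
V₁ = V₂·sin 27.2°/sin 57.3° = 711 × 0.5432 = 386.21 m/s.

386 m/s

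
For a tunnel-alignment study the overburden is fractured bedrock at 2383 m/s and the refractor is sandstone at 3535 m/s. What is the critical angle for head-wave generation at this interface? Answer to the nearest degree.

At critical incidence the refracted ray runs along the interface (θ₂ = 90°), so sin θ_c = V₁/V₂.
θ_c = arcsin(2383/3535) = arcsin 0.6741 = 42.39°.

42°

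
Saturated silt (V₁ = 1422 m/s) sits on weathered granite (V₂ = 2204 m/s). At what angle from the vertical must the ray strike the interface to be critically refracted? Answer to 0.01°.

Critical incidence: sin θ_c = V₁/V₂ = 1422/2204 = 0.6452.
θ_c = arcsin 0.6452 = 40.18°.

40.18°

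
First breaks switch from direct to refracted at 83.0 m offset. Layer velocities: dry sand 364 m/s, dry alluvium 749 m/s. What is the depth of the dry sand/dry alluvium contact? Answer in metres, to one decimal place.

x_cross = 2h·√((V₂+V₁)/(V₂−V₁)) → h = x_cross / (2·√((V₂+V₁)/(V₂−V₁))).
√((V₂+V₁)/(V₂−V₁)) = √((749+364)/(749−364)) = 1.7003.
h = 83.0 / (2·1.7003) = 24.41 m.

24.4 m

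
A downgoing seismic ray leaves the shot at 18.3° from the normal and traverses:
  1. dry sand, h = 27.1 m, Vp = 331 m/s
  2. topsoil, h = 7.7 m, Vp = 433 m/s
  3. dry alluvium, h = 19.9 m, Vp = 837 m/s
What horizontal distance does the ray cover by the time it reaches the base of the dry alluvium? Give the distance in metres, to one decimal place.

p = sin θ₁/V₁ = sin 18.3°/331 = 9.4862e-04 s/m is conserved through the stack.
Layer 1: θ = 18.30°; offset = 27.1·tan 18.30° = 8.962 m.
Layer 2: sin θ = p·433 = 0.4108 → θ = 24.25°; offset = 7.7·tan 24.25° = 3.469 m.
Layer 3: sin θ = p·837 = 0.7940 → θ = 52.56°; offset = 19.9·tan 52.56° = 25.991 m.
Total horizontal offset = 38.422 m.

38.4 m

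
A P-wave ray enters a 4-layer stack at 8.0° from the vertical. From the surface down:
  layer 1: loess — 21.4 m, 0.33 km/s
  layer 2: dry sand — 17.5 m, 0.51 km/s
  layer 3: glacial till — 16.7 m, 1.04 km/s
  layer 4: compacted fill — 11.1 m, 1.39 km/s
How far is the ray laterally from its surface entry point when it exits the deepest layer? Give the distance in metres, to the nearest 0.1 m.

23.0 m

Apply Snell's law at each interface; in layer i the horizontal offset is hᵢ·tan θᵢ.
Layer 1: θ = 8.00°; offset = 21.4·tan 8.00° = 3.008 m.
Layer 2: sin θ = 0.51·sin 8.0°/0.33 = 0.2151, θ = 12.42°; offset = 17.5·tan 12.42° = 3.854 m.
Layer 3: sin θ = 1.04·sin 8.0°/0.33 = 0.4386, θ = 26.01°; offset = 16.7·tan 26.01° = 8.151 m.
Layer 4: sin θ = 1.39·sin 8.0°/0.33 = 0.5862, θ = 35.89°; offset = 11.1·tan 35.89° = 8.032 m.
Σ offsets = 23.044 m.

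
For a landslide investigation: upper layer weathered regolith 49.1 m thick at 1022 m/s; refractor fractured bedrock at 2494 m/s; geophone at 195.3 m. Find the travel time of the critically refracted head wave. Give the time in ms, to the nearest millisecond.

θ_c = arcsin(V₁/V₂) = arcsin(1022/2494) = 24.19°, cos θ_c = 0.9122.
Intercept time tᵢ = 2h cos θ_c / V₁ = 2·49.1·0.9122/1022 = 0.08765 s.
t = x/V₂ + tᵢ = 195.3/2494 + 0.08765 = 0.16596 s.

166 ms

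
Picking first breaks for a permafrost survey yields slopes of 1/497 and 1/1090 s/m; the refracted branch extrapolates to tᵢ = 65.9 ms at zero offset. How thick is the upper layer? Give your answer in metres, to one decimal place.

h = tᵢ·V₁·V₂ / (2·√(V₂²−V₁²)).
√(V₂²−V₁²) = √(1090² − 497²) = 970.1 m/s.
h = 0.0659 s × 497 × 1090 / (2 × 970.1) = 18.40 m.

18.4 m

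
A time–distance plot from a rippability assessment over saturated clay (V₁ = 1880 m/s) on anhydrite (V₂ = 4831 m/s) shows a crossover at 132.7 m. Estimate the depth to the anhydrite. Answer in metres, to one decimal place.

44.0 m

h = (x_cross/2)·√((V₂−V₁)/(V₂+V₁)).
(V₂−V₁)/(V₂+V₁) = (4831−1880)/(4831+1880) = 0.4397; √ = 0.6631.
h = (132.7/2)·0.6631 = 44.00 m.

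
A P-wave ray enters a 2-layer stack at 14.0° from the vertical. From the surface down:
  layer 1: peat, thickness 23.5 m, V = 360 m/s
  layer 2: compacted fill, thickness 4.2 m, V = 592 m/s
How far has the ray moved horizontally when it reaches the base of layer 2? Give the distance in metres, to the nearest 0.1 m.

7.7 m

Ray parameter p = sin 14.0° / 360 m/s = 6.7201e-04 s/m.
Layer 1: θ = 14.00°; offset = 23.5·tan 14.00° = 5.859 m.
Layer 2: sin θ = p·592 = 0.3978 → θ = 23.44°; offset = 4.2·tan 23.44° = 1.821 m.
Total horizontal offset = 7.680 m.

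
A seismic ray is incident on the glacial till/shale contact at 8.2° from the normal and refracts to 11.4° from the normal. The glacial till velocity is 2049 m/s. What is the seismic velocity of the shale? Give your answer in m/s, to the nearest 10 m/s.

Snell's law: sin 8.2°/V₁ = sin 11.4°/V₂.
V₂ = V₁·sin 11.4°/sin 8.2° = 2049 × 1.3858 = 2839.54 m/s.

2840 m/s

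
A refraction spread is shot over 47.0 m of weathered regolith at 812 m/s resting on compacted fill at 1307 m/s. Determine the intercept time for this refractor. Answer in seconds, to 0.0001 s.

θ_c = arcsin(V₁/V₂) = arcsin(812/1307) = 38.41°; cos θ_c = 0.7836.
tᵢ = 2h·cos θ_c / V₁ = 2·47.0·0.7836 / 812 = 0.09071 s.

0.0907 s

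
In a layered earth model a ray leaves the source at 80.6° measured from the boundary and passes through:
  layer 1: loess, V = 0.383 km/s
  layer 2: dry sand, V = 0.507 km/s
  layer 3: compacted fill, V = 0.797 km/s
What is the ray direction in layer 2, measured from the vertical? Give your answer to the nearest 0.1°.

12.5°

From the normal: θ₁ = 90° − 80.6° = 9.4°.
Ray parameter p = sin 9.4° / 0.383 = 4.2644e-01 s/km.
sin θ_2 = p·V_2 = 4.2644e-01 × 0.507 = 0.2162.
θ_2 = 12.49° from the vertical.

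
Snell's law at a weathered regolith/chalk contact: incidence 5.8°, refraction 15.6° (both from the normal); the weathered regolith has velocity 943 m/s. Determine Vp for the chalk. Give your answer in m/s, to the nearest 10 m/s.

Snell's law: sin 5.8°/V₁ = sin 15.6°/V₂.
V₂ = V₁·sin 15.6°/sin 5.8° = 943 × 2.6611 = 2509.41 m/s.

2510 m/s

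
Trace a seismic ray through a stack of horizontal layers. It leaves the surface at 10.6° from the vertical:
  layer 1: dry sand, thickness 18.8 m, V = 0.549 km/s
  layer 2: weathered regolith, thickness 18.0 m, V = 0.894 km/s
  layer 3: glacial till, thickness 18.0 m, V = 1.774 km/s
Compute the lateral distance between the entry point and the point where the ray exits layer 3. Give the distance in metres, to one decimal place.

p = sin θ₁/V₁ = sin 10.6°/0.549 = 3.3507e-01 s/km is conserved through the stack.
Layer 1: θ = 10.60°; offset = 18.8·tan 10.60° = 3.518 m.
Layer 2: sin θ = p·0.894 = 0.2995 → θ = 17.43°; offset = 18.0·tan 17.43° = 5.651 m.
Layer 3: sin θ = p·1.774 = 0.5944 → θ = 36.47°; offset = 18.0·tan 36.47° = 13.305 m.
Σ offsets = 22.475 m.

22.5 m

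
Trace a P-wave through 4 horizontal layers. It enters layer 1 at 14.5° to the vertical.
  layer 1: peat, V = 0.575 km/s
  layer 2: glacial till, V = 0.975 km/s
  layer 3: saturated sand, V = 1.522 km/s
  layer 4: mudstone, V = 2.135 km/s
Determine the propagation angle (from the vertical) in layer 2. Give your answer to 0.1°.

25.1°

Ray parameter p = sin 14.5° / 0.575 = 4.3544e-01 s/km.
sin θ_2 = p·V_2 = 4.3544e-01 × 0.975 = 0.4246.
θ_2 = 25.12° from the vertical.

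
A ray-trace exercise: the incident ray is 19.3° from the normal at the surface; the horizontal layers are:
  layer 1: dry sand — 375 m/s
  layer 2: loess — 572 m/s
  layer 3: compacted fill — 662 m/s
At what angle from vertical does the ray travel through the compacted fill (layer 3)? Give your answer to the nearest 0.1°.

35.7°

Ray parameter p = sin 19.3° / 375 = 8.8137e-04 s/m.
sin θ_3 = p·V_3 = 8.8137e-04 × 662 = 0.5835.
θ_3 = arcsin 0.5835 = 35.69°.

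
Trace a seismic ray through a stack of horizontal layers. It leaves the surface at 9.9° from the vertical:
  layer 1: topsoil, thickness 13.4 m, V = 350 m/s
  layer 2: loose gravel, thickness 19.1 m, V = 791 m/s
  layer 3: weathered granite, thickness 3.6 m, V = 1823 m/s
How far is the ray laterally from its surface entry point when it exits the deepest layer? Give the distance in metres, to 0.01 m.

Ray parameter p = sin 9.9° / 350 m/s = 4.9123e-04 s/m.
Layer 1: θ = 9.90°; offset = 13.4·tan 9.90° = 2.3387 m.
Layer 2: sin θ = p·791 = 0.3886 → θ = 22.86°; offset = 19.1·tan 22.86° = 8.0544 m.
Layer 3: sin θ = p·1823 = 0.8955 → θ = 63.57°; offset = 3.6·tan 63.57° = 7.2437 m.
Summing the layer offsets gives 17.6367 m.

17.64 m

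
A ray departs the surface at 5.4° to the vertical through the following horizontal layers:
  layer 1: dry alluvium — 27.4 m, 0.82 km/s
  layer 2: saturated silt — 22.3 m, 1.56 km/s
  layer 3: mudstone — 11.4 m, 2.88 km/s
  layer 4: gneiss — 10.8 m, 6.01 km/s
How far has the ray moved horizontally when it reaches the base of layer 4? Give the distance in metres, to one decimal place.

Apply Snell's law at each interface; in layer i the horizontal offset is hᵢ·tan θᵢ.
Layer 1: θ = 5.40°; offset = 27.4·tan 5.40° = 2.590 m.
Layer 2: sin θ = 1.56·sin 5.4°/0.82 = 0.1790, θ = 10.31°; offset = 22.3·tan 10.31° = 4.058 m.
Layer 3: sin θ = 2.88·sin 5.4°/0.82 = 0.3305, θ = 19.30°; offset = 11.4·tan 19.30° = 3.992 m.
Layer 4: sin θ = 6.01·sin 5.4°/0.82 = 0.6897, θ = 43.61°; offset = 10.8·tan 43.61° = 10.288 m.
Total horizontal offset = 20.929 m.

20.9 m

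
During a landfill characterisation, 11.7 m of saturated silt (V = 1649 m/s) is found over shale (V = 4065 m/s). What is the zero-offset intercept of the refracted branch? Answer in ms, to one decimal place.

tᵢ = 2h·√(V₂²−V₁²)/(V₁V₂).
√(V₂²−V₁²) = √(4065²−1649²) = 3715.5 m/s.
tᵢ = 2·11.7·3715.5/(1649·4065) = 0.01297 s.

13.0 ms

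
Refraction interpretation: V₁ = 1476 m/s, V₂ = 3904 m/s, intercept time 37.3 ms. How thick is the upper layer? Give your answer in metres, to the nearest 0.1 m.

29.7 m

h = tᵢ·V₁·V₂ / (2·√(V₂²−V₁²)).
√(V₂²−V₁²) = √(3904² − 1476²) = 3614.2 m/s.
h = 0.0373 s × 1476 × 3904 / (2 × 3614.2) = 29.73 m.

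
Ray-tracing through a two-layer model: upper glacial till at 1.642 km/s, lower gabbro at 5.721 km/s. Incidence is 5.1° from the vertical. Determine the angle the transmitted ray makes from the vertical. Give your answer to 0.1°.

18.0°

sin θ₁/V₁ = sin θ₂/V₂ ⇒ sin θ₂ = 5.721·sin 5.1°/1.642 = 5.721·0.0889/1.642 = 0.3097.
θ₂ = arcsin 0.3097 = 18.04° from the normal.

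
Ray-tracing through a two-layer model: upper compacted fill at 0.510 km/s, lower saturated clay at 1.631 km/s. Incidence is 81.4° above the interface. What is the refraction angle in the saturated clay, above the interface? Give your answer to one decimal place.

Angle from the normal: 90° − 81.4° = 8.6°.
sin θ₁/V₁ = sin θ₂/V₂ ⇒ sin θ₂ = 1.631·sin 8.6°/0.510 = 1.631·0.1495/0.510 = 0.4782.
θ₂ = sin⁻¹(0.4782) = 28.57° (from vertical).
From the interface: 90° − 28.57° = 61.43°.

61.4°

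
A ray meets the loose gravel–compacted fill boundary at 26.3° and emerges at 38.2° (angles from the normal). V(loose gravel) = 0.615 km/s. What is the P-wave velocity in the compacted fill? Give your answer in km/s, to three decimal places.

0.858 km/s

sin 26.3° = 0.4431; sin 38.2° = 0.6184.
V₂ = V₁·(sin θ₂/sin θ₁) = 0.615·(0.6184/0.4431) = 0.858 km/s.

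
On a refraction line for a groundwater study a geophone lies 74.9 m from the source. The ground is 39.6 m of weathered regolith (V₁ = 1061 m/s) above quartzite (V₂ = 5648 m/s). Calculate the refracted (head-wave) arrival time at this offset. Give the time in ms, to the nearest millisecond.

87 ms

t = x/V₂ + 2h·√(V₂²−V₁²)/(V₁V₂).
√(V₂²−V₁²) = √(5648²−1061²) = 5547.4 m/s; delay term = 2·39.6·5547.4/(1061·5648) = 0.07332 s.
t = 74.9/5648 + 0.07332 = 0.08658 s.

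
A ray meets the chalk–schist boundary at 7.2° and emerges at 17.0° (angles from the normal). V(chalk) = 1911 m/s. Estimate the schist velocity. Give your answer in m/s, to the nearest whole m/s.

Snell's law: sin 7.2°/V₁ = sin 17.0°/V₂.
V₂ = V₁·sin 17.0°/sin 7.2° = 1911 × 2.3328 = 4457.89 m/s.

4458 m/s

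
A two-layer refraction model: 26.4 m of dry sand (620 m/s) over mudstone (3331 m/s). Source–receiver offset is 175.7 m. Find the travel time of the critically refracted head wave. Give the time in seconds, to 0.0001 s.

0.1364 s

t = x/V₂ + 2h·√(V₂²−V₁²)/(V₁V₂).
√(V₂²−V₁²) = √(3331²−620²) = 3272.8 m/s; delay term = 2·26.4·3272.8/(620·3331) = 0.08367 s.
t = 175.7/3331 + 0.08367 = 0.13642 s.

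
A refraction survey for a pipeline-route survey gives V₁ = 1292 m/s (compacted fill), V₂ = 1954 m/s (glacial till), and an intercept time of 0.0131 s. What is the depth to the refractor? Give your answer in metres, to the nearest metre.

h = tᵢ·V₁·V₂ / (2·√(V₂²−V₁²)).
√(V₂²−V₁²) = √(1954² − 1292²) = 1465.9 m/s.
h = 0.0131 s × 1292 × 1954 / (2 × 1465.9) = 11.28 m.

11 m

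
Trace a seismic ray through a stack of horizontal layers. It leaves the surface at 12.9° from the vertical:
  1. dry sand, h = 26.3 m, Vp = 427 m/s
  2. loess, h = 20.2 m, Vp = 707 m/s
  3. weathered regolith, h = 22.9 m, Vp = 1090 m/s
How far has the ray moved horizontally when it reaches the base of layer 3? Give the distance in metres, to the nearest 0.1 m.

29.9 m

Ray parameter p = sin 12.9° / 427 m/s = 5.2283e-04 s/m.
Layer 1: θ = 12.90°; offset = 26.3·tan 12.90° = 6.024 m.
Layer 2: sin θ = p·707 = 0.3696 → θ = 21.69°; offset = 20.2·tan 21.69° = 8.036 m.
Layer 3: sin θ = p·1090 = 0.5699 → θ = 34.74°; offset = 22.9·tan 34.74° = 15.882 m.
Summing the layer offsets gives 29.941 m.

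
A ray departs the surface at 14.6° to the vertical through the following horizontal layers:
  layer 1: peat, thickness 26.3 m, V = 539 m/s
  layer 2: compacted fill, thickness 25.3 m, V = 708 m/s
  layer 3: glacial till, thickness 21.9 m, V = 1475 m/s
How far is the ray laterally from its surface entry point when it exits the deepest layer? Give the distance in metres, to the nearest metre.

Apply Snell's law at each interface; in layer i the horizontal offset is hᵢ·tan θᵢ.
Layer 1: θ = 14.60°; offset = 26.3·tan 14.60° = 6.851 m.
Layer 2: sin θ = 708·sin 14.6°/539 = 0.3311, θ = 19.34°; offset = 25.3·tan 19.34° = 8.878 m.
Layer 3: sin θ = 1475·sin 14.6°/539 = 0.6898, θ = 43.61°; offset = 21.9·tan 43.61° = 20.866 m.
Summing the layer offsets gives 36.594 m.

37 m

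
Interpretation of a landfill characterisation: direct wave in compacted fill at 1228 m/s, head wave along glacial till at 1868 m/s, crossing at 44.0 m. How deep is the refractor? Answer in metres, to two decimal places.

x_cross = 2h·√((V₂+V₁)/(V₂−V₁)) → h = x_cross / (2·√((V₂+V₁)/(V₂−V₁))).
√((V₂+V₁)/(V₂−V₁)) = √((1868+1228)/(1868−1228)) = 2.1994.
h = 44.0 / (2·2.1994) = 10.00 m.

10.00 m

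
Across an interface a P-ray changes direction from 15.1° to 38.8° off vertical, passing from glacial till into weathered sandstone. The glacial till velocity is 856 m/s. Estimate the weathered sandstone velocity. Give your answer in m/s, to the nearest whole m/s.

sin 15.1° = 0.2605; sin 38.8° = 0.6266.
V₂ = V₁·(sin θ₂/sin θ₁) = 856·(0.6266/0.2605) = 2058.98 m/s.

2059 m/s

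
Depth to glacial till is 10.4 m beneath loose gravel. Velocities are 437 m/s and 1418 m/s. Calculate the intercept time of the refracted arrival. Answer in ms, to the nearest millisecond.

θ_c = arcsin(V₁/V₂) = arcsin(437/1418) = 17.95°; cos θ_c = 0.9513.
tᵢ = 2h·cos θ_c / V₁ = 2·10.4·0.9513 / 437 = 0.04528 s.

45 ms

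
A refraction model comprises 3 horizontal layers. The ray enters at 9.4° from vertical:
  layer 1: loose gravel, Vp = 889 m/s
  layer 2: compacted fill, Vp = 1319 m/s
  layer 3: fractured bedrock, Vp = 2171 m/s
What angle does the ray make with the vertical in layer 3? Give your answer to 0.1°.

23.5°

Snell's law across each interface conserves sin θ / V, so sin θ_3 = V_3·sin θ₁/V₁.
sin θ_3 = 2171 × sin 9.4° / 889 = 0.3989.
θ_3 = 23.51° from the vertical.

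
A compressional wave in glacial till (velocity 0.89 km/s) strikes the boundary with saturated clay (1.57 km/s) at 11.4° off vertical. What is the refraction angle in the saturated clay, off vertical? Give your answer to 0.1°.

20.4°

Snell's law: sin θ₂ = (V₂/V₁)·sin θ₁ = (1.57/0.89)·sin 11.4° = 0.3487.
θ₂ = arcsin 0.3487 = 20.41° from the normal.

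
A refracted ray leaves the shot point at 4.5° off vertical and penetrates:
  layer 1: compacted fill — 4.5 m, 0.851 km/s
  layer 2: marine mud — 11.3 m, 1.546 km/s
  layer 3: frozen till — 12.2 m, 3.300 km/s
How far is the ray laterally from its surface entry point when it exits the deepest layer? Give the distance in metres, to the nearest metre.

Ray parameter p = sin 4.5° / 0.851 km/s = 9.2196e-02 s/km.
Layer 1: θ = 4.50°; offset = 4.5·tan 4.50° = 0.354 m.
Layer 2: sin θ = p·1.546 = 0.1425 → θ = 8.19°; offset = 11.3·tan 8.19° = 1.627 m.
Layer 3: sin θ = p·3.300 = 0.3042 → θ = 17.71°; offset = 12.2·tan 17.71° = 3.897 m.
Total horizontal offset = 5.878 m.

6 m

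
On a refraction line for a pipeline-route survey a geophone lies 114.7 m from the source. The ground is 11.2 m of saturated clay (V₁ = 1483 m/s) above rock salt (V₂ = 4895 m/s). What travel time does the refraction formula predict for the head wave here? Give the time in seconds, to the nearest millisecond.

0.038 s

θ_c = arcsin(V₁/V₂) = arcsin(1483/4895) = 17.64°, cos θ_c = 0.9530.
Intercept time tᵢ = 2h cos θ_c / V₁ = 2·11.2·0.9530/1483 = 0.01439 s.
t = x/V₂ + tᵢ = 114.7/4895 + 0.01439 = 0.03783 s.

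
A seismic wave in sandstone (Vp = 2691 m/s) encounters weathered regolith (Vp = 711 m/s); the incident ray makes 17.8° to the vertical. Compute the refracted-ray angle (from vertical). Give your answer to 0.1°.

4.6°

sin θ₁/V₁ = sin θ₂/V₂ ⇒ sin θ₂ = 711·sin 17.8°/2691 = 711·0.3057/2691 = 0.0808.
θ₂ = sin⁻¹(0.0808) = 4.63° (from vertical).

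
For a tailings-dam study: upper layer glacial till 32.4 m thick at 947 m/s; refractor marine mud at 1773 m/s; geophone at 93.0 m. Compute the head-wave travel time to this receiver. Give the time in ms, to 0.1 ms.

110.3 ms

t = x/V₂ + 2h·√(V₂²−V₁²)/(V₁V₂).
√(V₂²−V₁²) = √(1773²−947²) = 1498.9 m/s; delay term = 2·32.4·1498.9/(947·1773) = 0.05785 s.
t = 93.0/1773 + 0.05785 = 0.11030 s.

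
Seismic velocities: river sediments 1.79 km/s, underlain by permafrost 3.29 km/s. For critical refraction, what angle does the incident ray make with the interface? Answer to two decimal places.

At critical incidence the refracted ray runs along the interface (θ₂ = 90°), so sin θ_c = V₁/V₂.
θ_c = arcsin(1.79/3.29) = arcsin 0.5441 = 32.96°.
Measured from the interface: 90° − 32.96° = 57.04°.

57.04°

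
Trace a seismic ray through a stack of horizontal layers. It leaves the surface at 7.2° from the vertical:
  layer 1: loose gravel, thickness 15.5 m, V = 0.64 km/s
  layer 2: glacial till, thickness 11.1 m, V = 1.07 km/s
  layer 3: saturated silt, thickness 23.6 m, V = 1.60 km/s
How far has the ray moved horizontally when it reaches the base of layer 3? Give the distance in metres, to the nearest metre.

12 m

p = sin θ₁/V₁ = sin 7.2°/0.64 = 1.9583e-01 s/km is conserved through the stack.
Layer 1: θ = 7.20°; offset = 15.5·tan 7.20° = 1.958 m.
Layer 2: sin θ = p·1.07 = 0.2095 → θ = 12.10°; offset = 11.1·tan 12.10° = 2.379 m.
Layer 3: sin θ = p·1.60 = 0.3133 → θ = 18.26°; offset = 23.6·tan 18.26° = 7.787 m.
Total horizontal offset = 12.124 m.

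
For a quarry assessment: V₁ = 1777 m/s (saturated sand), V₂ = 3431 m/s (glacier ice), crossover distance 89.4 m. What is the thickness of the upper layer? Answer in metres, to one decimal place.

x_cross = 2h·√((V₂+V₁)/(V₂−V₁)) → h = x_cross / (2·√((V₂+V₁)/(V₂−V₁))).
√((V₂+V₁)/(V₂−V₁)) = √((3431+1777)/(3431−1777)) = 1.7745.
h = 89.4 / (2·1.7745) = 25.19 m.

25.2 m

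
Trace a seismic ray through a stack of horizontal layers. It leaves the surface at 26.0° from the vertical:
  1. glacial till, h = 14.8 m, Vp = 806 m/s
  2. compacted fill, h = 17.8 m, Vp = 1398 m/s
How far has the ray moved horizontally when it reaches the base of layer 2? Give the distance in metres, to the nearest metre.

Apply Snell's law at each interface; in layer i the horizontal offset is hᵢ·tan θᵢ.
Layer 1: θ = 26.00°; offset = 14.8·tan 26.00° = 7.218 m.
Layer 2: sin θ = 1398·sin 26.0°/806 = 0.7604, θ = 49.50°; offset = 17.8·tan 49.50° = 20.838 m.
Σ offsets = 28.056 m.

28 m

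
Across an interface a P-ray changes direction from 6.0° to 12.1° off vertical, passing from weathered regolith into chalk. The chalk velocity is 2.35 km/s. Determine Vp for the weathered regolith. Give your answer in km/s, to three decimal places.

1.172 km/s

Snell's law: sin 6.0°/V₁ = sin 12.1°/V₂.
V₁ = V₂·sin 6.0°/sin 12.1° = 2.35 × 0.4987 = 1.172 km/s.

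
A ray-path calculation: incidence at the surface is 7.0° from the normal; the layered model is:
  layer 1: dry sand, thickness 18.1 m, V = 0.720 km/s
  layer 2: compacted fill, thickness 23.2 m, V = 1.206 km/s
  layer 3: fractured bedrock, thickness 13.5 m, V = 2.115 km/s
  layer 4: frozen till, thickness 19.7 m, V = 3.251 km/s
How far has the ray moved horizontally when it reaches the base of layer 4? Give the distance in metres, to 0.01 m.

25.22 m

Ray parameter p = sin 7.0° / 0.720 km/s = 1.6926e-01 s/km.
Layer 1: θ = 7.00°; offset = 18.1·tan 7.00° = 2.2224 m.
Layer 2: sin θ = p·1.206 = 0.2041 → θ = 11.78°; offset = 23.2·tan 11.78° = 4.8377 m.
Layer 3: sin θ = p·2.115 = 0.3580 → θ = 20.98°; offset = 13.5·tan 20.98° = 5.1759 m.
Layer 4: sin θ = p·3.251 = 0.5503 → θ = 33.39°; offset = 19.7·tan 33.39° = 12.9828 m.
Total horizontal offset = 25.2188 m.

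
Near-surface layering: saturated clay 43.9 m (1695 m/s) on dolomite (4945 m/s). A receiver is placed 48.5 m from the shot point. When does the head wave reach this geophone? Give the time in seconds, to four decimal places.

0.0585 s

θ_c = arcsin(V₁/V₂) = arcsin(1695/4945) = 20.05°, cos θ_c = 0.9394.
Intercept time tᵢ = 2h cos θ_c / V₁ = 2·43.9·0.9394/1695 = 0.04866 s.
t = x/V₂ + tᵢ = 48.5/4945 + 0.04866 = 0.05847 s.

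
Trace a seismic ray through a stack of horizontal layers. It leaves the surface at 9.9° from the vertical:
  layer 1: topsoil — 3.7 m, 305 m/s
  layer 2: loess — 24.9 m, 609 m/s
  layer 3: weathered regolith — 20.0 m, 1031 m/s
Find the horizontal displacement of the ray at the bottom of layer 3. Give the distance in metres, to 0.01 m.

24.03 m

Ray parameter p = sin 9.9° / 305 m/s = 5.6370e-04 s/m.
Layer 1: θ = 9.90°; offset = 3.7·tan 9.90° = 0.6458 m.
Layer 2: sin θ = p·609 = 0.3433 → θ = 20.08°; offset = 24.9·tan 20.08° = 9.1011 m.
Layer 3: sin θ = p·1031 = 0.5812 → θ = 35.53°; offset = 20.0·tan 35.53° = 14.2834 m.
Σ offsets = 24.0303 m.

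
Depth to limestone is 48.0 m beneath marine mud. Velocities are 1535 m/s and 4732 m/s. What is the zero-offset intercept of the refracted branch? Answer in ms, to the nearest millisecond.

59 ms

θ_c = arcsin(V₁/V₂) = arcsin(1535/4732) = 18.93°; cos θ_c = 0.9459.
tᵢ = 2h·cos θ_c / V₁ = 2·48.0·0.9459 / 1535 = 0.05916 s.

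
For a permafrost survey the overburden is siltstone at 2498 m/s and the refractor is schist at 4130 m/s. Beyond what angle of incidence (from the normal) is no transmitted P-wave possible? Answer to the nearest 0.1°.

37.2°

Critical incidence: sin θ_c = V₁/V₂ = 2498/4130 = 0.6048.
θ_c = arcsin 0.6048 = 37.22°.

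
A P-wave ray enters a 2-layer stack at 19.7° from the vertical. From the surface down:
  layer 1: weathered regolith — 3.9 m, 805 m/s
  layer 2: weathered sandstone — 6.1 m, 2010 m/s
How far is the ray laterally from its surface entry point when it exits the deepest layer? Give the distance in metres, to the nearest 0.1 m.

p = sin θ₁/V₁ = sin 19.7°/805 = 4.1875e-04 s/m is conserved through the stack.
Layer 1: θ = 19.70°; offset = 3.9·tan 19.70° = 1.396 m.
Layer 2: sin θ = p·2010 = 0.8417 → θ = 57.32°; offset = 6.1·tan 57.32° = 9.509 m.
Summing the layer offsets gives 10.905 m.

10.9 m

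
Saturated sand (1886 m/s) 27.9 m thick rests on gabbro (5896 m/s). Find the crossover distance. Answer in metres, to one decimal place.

77.7 m

x_cross = 2h·√((V₂+V₁)/(V₂−V₁)).
(V₂+V₁)/(V₂−V₁) = (5896+1886)/(5896−1886) = 1.9406; √ = 1.3931.
x_cross = 2·27.9·1.3931 = 77.73 m.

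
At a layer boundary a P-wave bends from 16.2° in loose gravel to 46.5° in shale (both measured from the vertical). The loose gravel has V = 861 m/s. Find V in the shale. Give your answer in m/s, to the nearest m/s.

2239 m/s

sin 16.2° = 0.2790; sin 46.5° = 0.7254.
V₂ = V₁·(sin θ₂/sin θ₁) = 861·(0.7254/0.2790) = 2238.59 m/s.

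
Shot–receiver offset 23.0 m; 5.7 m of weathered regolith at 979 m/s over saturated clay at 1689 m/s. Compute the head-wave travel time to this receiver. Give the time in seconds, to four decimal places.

0.0231 s

t = x/V₂ + 2h·√(V₂²−V₁²)/(V₁V₂).
√(V₂²−V₁²) = √(1689²−979²) = 1376.3 m/s; delay term = 2·5.7·1376.3/(979·1689) = 0.00949 s.
t = 23.0/1689 + 0.00949 = 0.02311 s.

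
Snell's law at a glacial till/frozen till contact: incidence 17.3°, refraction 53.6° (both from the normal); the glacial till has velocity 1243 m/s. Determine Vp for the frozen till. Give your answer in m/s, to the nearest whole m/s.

sin 17.3° = 0.2974; sin 53.6° = 0.8049.
V₂ = V₁·(sin θ₂/sin θ₁) = 1243·(0.8049/0.2974) = 3364.38 m/s.

3364 m/s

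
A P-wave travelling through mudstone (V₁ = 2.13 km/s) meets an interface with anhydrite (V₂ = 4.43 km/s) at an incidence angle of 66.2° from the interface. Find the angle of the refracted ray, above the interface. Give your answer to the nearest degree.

33°

Angle from the normal: 90° − 66.2° = 23.8°.
sin θ₁/V₁ = sin θ₂/V₂ ⇒ sin θ₂ = 4.43·sin 23.8°/2.13 = 4.43·0.4035/2.13 = 0.8393.
θ₂ = sin⁻¹(0.8393) = 57.07° (from vertical).
From the interface: 90° − 57.07° = 32.93°.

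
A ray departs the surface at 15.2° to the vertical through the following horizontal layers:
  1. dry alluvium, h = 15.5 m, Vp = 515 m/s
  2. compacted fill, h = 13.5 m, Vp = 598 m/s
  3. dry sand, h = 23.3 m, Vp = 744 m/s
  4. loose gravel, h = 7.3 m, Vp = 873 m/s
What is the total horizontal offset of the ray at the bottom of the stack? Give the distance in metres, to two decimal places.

21.68 m

Ray parameter p = sin 15.2° / 515 m/s = 5.0911e-04 s/m.
Layer 1: θ = 15.20°; offset = 15.5·tan 15.20° = 4.2113 m.
Layer 2: sin θ = p·598 = 0.3044 → θ = 17.72°; offset = 13.5·tan 17.72° = 4.3148 m.
Layer 3: sin θ = p·744 = 0.3788 → θ = 22.26°; offset = 23.3·tan 22.26° = 9.5360 m.
Layer 4: sin θ = p·873 = 0.4444 → θ = 26.39°; offset = 7.3·tan 26.39° = 3.6219 m.
Σ offsets = 21.6839 m.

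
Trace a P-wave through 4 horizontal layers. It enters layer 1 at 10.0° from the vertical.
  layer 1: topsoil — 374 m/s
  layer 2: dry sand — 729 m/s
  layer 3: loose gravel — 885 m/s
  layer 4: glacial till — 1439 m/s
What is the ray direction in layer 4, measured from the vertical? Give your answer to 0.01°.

41.92°

Snell's law across each interface conserves sin θ / V, so sin θ_4 = V_4·sin θ₁/V₁.
sin θ_4 = 1439 × sin 10.0° / 374 = 0.6681.
θ_4 = 41.92° from the vertical.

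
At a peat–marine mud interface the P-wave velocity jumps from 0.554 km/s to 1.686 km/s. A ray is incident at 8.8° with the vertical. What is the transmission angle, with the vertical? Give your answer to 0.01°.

Snell's law: sin θ₂ = (V₂/V₁)·sin θ₁ = (1.686/0.554)·sin 8.8° = 0.4656.
θ₂ = sin⁻¹(0.4656) = 27.75° (from vertical).

27.75°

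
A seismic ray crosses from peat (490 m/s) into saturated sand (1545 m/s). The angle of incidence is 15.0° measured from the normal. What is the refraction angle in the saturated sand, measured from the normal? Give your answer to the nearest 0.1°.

sin θ₁/V₁ = sin θ₂/V₂ ⇒ sin θ₂ = 1545·sin 15.0°/490 = 1545·0.2588/490 = 0.8161.
θ₂ = arcsin 0.8161 = 54.69° from the normal.

54.7°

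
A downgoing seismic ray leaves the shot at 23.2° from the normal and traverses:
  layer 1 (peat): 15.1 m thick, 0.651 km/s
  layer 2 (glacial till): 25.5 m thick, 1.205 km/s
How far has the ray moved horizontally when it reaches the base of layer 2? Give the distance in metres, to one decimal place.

33.6 m

p = sin θ₁/V₁ = sin 23.2°/0.651 = 6.0513e-01 s/km is conserved through the stack.
Layer 1: θ = 23.20°; offset = 15.1·tan 23.20° = 6.472 m.
Layer 2: sin θ = p·1.205 = 0.7292 → θ = 46.82°; offset = 25.5·tan 46.82° = 27.172 m.
Summing the layer offsets gives 33.644 m.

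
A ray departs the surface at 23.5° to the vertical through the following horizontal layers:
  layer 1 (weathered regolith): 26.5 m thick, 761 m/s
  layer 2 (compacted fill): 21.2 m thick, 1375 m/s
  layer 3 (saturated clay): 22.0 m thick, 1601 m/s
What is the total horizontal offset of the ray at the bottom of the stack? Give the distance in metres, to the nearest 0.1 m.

Apply Snell's law at each interface; in layer i the horizontal offset is hᵢ·tan θᵢ.
Layer 1: θ = 23.50°; offset = 26.5·tan 23.50° = 11.523 m.
Layer 2: sin θ = 1375·sin 23.5°/761 = 0.7205, θ = 46.09°; offset = 21.2·tan 46.09° = 22.025 m.
Layer 3: sin θ = 1601·sin 23.5°/761 = 0.8389, θ = 57.02°; offset = 22.0·tan 57.02° = 33.907 m.
Σ offsets = 67.455 m.

67.5 m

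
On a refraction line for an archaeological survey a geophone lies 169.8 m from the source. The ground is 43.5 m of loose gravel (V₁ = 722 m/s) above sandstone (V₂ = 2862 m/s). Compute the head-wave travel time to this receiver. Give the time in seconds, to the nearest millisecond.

0.176 s

t = x/V₂ + 2h·√(V₂²−V₁²)/(V₁V₂).
√(V₂²−V₁²) = √(2862²−722²) = 2769.4 m/s; delay term = 2·43.5·2769.4/(722·2862) = 0.11660 s.
t = 169.8/2862 + 0.11660 = 0.17593 s.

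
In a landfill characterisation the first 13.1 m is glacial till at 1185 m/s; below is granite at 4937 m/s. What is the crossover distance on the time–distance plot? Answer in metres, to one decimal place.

33.5 m

θ_c = arcsin(1185/4937) = 13.89°, so cos θ_c = 0.9708 and tᵢ = 2h cos θ_c/V₁ = 0.0215 s.
At crossover x/V₁ = x/V₂ + tᵢ ⇒ x = tᵢ/(1/V₁ − 1/V₂) = 0.02146/(8.4388e-04 − 2.0255e-04) = 33.47 m.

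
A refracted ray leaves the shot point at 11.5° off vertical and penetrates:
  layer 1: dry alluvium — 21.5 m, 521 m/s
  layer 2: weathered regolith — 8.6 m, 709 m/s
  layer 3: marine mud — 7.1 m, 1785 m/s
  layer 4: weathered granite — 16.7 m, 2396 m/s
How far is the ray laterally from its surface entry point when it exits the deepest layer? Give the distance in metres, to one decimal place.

Apply Snell's law at each interface; in layer i the horizontal offset is hᵢ·tan θᵢ.
Layer 1: θ = 11.50°; offset = 21.5·tan 11.50° = 4.374 m.
Layer 2: sin θ = 709·sin 11.5°/521 = 0.2713, θ = 15.74°; offset = 8.6·tan 15.74° = 2.424 m.
Layer 3: sin θ = 1785·sin 11.5°/521 = 0.6831, θ = 43.08°; offset = 7.1·tan 43.08° = 6.640 m.
Layer 4: sin θ = 2396·sin 11.5°/521 = 0.9169, θ = 66.47°; offset = 16.7·tan 66.47° = 38.356 m.
Summing the layer offsets gives 51.794 m.

51.8 m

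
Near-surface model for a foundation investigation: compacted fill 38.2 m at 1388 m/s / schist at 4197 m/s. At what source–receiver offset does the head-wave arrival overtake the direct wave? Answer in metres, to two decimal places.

x_cross = 2h·√((V₂+V₁)/(V₂−V₁)).
(V₂+V₁)/(V₂−V₁) = (4197+1388)/(4197−1388) = 1.9883; √ = 1.4101.
x_cross = 2·38.2·1.4101 = 107.73 m.

107.73 m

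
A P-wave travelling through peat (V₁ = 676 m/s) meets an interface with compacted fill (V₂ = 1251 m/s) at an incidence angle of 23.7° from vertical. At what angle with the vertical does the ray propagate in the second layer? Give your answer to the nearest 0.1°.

sin θ₁/V₁ = sin θ₂/V₂ ⇒ sin θ₂ = 1251·sin 23.7°/676 = 1251·0.4019/676 = 0.7438.
θ₂ = arcsin 0.7438 = 48.06° from the normal.

48.1°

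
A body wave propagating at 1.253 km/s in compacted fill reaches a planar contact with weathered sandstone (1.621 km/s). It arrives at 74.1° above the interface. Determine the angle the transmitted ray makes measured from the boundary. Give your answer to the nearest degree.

Convert to the normal: θ₁ = 90° − 74.1° = 15.9°.
sin θ₁/V₁ = sin θ₂/V₂ ⇒ sin θ₂ = 1.621·sin 15.9°/1.253 = 1.621·0.2740/1.253 = 0.3544.
θ₂ = sin⁻¹(0.3544) = 20.76° (from vertical).
From the interface: 90° − 20.76° = 69.24°.

69°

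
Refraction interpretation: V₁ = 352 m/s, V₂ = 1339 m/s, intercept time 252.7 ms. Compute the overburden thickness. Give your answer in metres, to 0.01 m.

46.10 m

h = tᵢ·V₁·V₂ / (2·√(V₂²−V₁²)).
√(V₂²−V₁²) = √(1339² − 352²) = 1291.9 m/s.
h = 0.2527 s × 352 × 1339 / (2 × 1291.9) = 46.10 m.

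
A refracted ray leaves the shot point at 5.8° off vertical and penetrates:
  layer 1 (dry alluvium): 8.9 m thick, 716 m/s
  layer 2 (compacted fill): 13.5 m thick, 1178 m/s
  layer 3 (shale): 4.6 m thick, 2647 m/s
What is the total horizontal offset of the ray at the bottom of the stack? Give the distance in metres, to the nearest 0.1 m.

Apply Snell's law at each interface; in layer i the horizontal offset is hᵢ·tan θᵢ.
Layer 1: θ = 5.80°; offset = 8.9·tan 5.80° = 0.904 m.
Layer 2: sin θ = 1178·sin 5.8°/716 = 0.1663, θ = 9.57°; offset = 13.5·tan 9.57° = 2.276 m.
Layer 3: sin θ = 2647·sin 5.8°/716 = 0.3736, θ = 21.94°; offset = 4.6·tan 21.94° = 1.853 m.
Summing the layer offsets gives 5.033 m.

5.0 m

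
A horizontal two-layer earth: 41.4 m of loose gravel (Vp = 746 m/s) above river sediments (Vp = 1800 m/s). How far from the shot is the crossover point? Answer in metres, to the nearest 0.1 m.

x_cross = 2h·√((V₂+V₁)/(V₂−V₁)).
(V₂+V₁)/(V₂−V₁) = (1800+746)/(1800−746) = 2.4156; √ = 1.5542.
x_cross = 2·41.4·1.5542 = 128.69 m.

128.7 m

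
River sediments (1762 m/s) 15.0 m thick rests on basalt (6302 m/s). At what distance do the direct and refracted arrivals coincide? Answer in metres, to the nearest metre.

θ_c = arcsin(1762/6302) = 16.24°, so cos θ_c = 0.9601 and tᵢ = 2h cos θ_c/V₁ = 0.0163 s.
At crossover x/V₁ = x/V₂ + tᵢ ⇒ x = tᵢ/(1/V₁ − 1/V₂) = 0.01635/(5.6754e-04 − 1.5868e-04) = 39.98 m.

40 m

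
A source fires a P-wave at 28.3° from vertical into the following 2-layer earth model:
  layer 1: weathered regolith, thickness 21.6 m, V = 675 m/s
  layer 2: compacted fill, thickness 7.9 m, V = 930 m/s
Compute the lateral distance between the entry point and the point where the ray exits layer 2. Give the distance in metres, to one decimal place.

18.4 m

Apply Snell's law at each interface; in layer i the horizontal offset is hᵢ·tan θᵢ.
Layer 1: θ = 28.30°; offset = 21.6·tan 28.30° = 11.630 m.
Layer 2: sin θ = 930·sin 28.3°/675 = 0.6532, θ = 40.78°; offset = 7.9·tan 40.78° = 6.815 m.
Σ offsets = 18.445 m.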